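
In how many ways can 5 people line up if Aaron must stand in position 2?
Fix one position: (5-1)! = 24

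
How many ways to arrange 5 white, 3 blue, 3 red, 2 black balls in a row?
13! / (5! × 3! × 3! × 2!) = 720720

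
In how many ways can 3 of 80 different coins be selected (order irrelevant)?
C(80,3) = 80!/(3!×77!) = 82160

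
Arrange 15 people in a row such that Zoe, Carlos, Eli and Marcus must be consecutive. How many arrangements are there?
Treat the 4 as one block: (15-4+1)! × 4! = 479001600 × 24 = 11496038400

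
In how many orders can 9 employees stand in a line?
9! = 362880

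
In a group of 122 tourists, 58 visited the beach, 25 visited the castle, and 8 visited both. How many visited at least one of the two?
|A∪B| = |A| + |B| - |A∩B| = 58 + 25 - 8 = 75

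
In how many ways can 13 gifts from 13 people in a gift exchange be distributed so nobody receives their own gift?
!13 = Σ_{j=0}^{13} (-1)^j·13!/j! = 6227020800 - 6227020800 + 3113510400 - 1037836800 + 259459200 - 51891840 + 8648640 - 1235520 + 154440 - 17160 + 1716 - 156 + 13 - 1 = 2290792932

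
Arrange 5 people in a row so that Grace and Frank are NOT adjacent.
Total - adjacent = 5! - (5-1)!×2 = 120 - 48 = 72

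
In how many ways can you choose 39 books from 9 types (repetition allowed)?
C(39+9-1, 9-1) = C(47, 8) = 314457495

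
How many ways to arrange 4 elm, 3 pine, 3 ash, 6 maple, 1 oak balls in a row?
17! / (4! × 3! × 3! × 6! × 1!) = 571771200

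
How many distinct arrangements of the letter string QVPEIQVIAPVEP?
13! / (1! × 3! × 2! × 2! × 2! × 3!) = 21621600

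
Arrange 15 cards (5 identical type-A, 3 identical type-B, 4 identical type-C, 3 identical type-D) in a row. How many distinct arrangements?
15! / (5! × 3! × 4! × 3!) = 12612600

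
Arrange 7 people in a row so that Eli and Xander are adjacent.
Treat as block: (7-1)! × 2! = 720 × 2 = 1440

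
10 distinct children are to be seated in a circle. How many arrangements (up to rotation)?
Circular: fix one position, arrange the rest. (10-1)! = 362880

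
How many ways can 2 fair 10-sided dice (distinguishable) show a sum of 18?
Coefficient of x^18 in (x + x² + ... + x^10)^2. By inclusion-exclusion on dice exceeding 10: Σ_j (-1)^j C(2,j)·C(18-1-10j, 1) = C(2,0)·C(17,1) - C(2,1)·C(7,1) = 1·17 - 2·7 = 3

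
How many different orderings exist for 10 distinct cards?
10! = 3628800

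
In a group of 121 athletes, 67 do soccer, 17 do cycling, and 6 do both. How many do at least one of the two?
|A∪B| = |A| + |B| - |A∩B| = 67 + 17 - 6 = 78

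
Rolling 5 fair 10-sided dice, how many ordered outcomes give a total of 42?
Coefficient of x^42 in (x + x² + ... + x^10)^5. By inclusion-exclusion on dice exceeding 10: Σ_j (-1)^j C(5,j)·C(42-1-10j, 4) = C(5,0)·C(41,4) - C(5,1)·C(31,4) + C(5,2)·C(21,4) - C(5,3)·C(11,4) = 1·101270 - 5·31465 + 10·5985 - 10·330 = 495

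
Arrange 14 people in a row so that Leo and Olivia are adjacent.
Treat as block: (14-1)! × 2! = 6227020800 × 2 = 12454041600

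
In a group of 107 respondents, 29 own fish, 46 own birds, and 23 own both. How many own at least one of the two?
|A∪B| = |A| + |B| - |A∩B| = 29 + 46 - 23 = 52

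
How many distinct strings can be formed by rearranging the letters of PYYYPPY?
7! / (4! × 3!) = 35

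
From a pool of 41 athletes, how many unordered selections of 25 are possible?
C(41,25) = 41!/(25!×16!) = 103077446706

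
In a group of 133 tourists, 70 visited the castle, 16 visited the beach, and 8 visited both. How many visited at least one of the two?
|A∪B| = |A| + |B| - |A∩B| = 70 + 16 - 8 = 78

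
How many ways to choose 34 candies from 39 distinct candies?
C(39,34) = 39!/(34!×5!) = 575757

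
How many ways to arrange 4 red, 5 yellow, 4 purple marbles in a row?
13! / (4! × 5! × 4!) = 90090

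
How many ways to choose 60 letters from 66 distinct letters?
C(66,60) = 66!/(60!×6!) = 90858768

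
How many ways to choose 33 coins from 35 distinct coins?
C(35,33) = 35!/(33!×2!) = 595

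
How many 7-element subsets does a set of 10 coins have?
C(10,7) = 10!/(7!×3!) = 120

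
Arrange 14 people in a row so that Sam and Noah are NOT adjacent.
Total - adjacent = 14! - (14-1)!×2 = 87178291200 - 12454041600 = 74724249600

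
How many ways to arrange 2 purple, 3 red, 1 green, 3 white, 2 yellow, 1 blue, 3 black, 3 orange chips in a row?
18! / (2! × 3! × 1! × 3! × 2! × 1! × 3! × 3!) = 1235025792000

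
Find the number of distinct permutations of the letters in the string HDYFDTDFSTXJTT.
14! / (2! × 4! × 1! × 3! × 1! × 1! × 1! × 1!) = 302702400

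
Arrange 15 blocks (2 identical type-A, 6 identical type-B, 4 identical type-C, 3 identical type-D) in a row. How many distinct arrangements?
15! / (2! × 6! × 4! × 3!) = 6306300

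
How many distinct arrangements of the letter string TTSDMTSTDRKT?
12! / (5! × 1! × 1! × 1! × 2! × 2!) = 997920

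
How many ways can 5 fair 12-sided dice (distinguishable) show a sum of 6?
Coefficient of x^6 in (x + x² + ... + x^12)^5. By inclusion-exclusion on dice exceeding 12: Σ_j (-1)^j C(5,j)·C(6-1-12j, 4) = C(5,0)·C(5,4) = 1·5 = 5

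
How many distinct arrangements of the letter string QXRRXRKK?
8! / (2! × 3! × 2! × 1!) = 1680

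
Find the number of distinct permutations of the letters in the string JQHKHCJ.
7! / (1! × 2! × 1! × 2! × 1!) = 1260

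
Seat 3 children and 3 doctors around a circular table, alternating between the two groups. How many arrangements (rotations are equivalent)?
Fix one of the children: (3-1)! ways for the remaining children, × 3! ways for the doctors = 2 × 6 = 12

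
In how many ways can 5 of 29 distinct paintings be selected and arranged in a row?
P(29,5) = 29!/(29-5)! = 14250600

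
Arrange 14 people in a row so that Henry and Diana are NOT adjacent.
Total - adjacent = 14! - (14-1)!×2 = 87178291200 - 12454041600 = 74724249600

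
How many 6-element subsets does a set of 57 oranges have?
C(57,6) = 57!/(6!×51!) = 36288252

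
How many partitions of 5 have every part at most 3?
Let r_j(i) = number of partitions of i into parts ≤ j, for i = 0..5. r_1(i) = 1 for all i; r_j(i) = r_{j-1}(i) + r_j(i-j). Rows j = 2..3: ≤2: 1 1 2 2 3 3; ≤3: 1 1 2 3 4 5. r_3(5) = 5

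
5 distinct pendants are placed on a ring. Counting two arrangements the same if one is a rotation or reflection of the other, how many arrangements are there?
(5-1)!/2 = 24/2 = 12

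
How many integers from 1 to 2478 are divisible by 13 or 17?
⌊2478/13⌋ + ⌊2478/17⌋ - ⌊2478/221⌋ = 190 + 145 - 11 = 324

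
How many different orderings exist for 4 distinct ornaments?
4! = 24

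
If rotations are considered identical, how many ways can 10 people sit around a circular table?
Circular: fix one position, arrange the rest. (10-1)! = 362880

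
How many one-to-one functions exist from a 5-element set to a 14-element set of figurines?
P(14,5) = 14!/(14-5)! = 240240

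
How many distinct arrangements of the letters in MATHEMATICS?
11! / (2! × 2! × 2! × 1! × 1! × 1! × 1! × 1!) = 4989600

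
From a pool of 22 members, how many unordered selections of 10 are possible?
C(22,10) = 22!/(10!×12!) = 646646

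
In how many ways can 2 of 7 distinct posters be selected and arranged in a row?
P(7,2) = 7!/(7-2)! = 42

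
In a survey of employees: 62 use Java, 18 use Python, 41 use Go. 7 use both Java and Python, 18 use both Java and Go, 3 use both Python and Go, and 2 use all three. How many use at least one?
|A∪B∪C| = 62+18+41-7-18-3+2 = 95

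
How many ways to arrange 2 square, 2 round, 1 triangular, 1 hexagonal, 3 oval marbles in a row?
9! / (2! × 2! × 1! × 1! × 3!) = 15120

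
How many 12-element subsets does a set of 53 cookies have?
C(53,12) = 53!/(12!×41!) = 266783135710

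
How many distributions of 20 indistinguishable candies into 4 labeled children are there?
C(20+4-1, 4-1) = C(23, 3) = 1771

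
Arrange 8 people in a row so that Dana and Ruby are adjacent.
Treat as block: (8-1)! × 2! = 5040 × 2 = 10080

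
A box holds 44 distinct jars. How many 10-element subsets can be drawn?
C(44,10) = 44!/(10!×34!) = 2481256778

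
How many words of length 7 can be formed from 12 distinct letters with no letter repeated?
P(12,7) = 12!/(12-7)! = 3991680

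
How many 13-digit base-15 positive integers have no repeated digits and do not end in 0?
Last digit: 14 nonzero choices. First digit: 13 (nonzero, ≠last). Middle 11: P(13,11) = 3113510400. Total = 566658892800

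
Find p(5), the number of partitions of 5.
Pentagonal recurrence p(n) = p(n-1) + p(n-2) - p(n-5) - p(n-7) + p(n-12) + p(n-15) - ... gives p(0..4) = 1, 1, 2, 3, 5. p(5) = p(4) + p(3) - p(0) = 5 + 3 - 1 = 7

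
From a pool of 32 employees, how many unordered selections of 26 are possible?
C(32,26) = 32!/(26!×6!) = 906192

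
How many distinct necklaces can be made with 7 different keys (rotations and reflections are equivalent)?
(7-1)!/2 = 720/2 = 360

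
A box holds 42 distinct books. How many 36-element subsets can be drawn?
C(42,36) = 42!/(36!×6!) = 5245786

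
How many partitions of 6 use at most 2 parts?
By conjugation, equals partitions of 6 into parts ≤ 2. Let r_j(i) = number of partitions of i into parts ≤ j, for i = 0..6. r_1(i) = 1 for all i; r_j(i) = r_{j-1}(i) + r_j(i-j). Rows j = 2..2: ≤2: 1 1 2 2 3 3 4. r_2(6) = 4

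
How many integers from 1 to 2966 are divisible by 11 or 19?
⌊2966/11⌋ + ⌊2966/19⌋ - ⌊2966/209⌋ = 269 + 156 - 14 = 411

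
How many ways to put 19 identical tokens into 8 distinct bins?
C(19+8-1, 8-1) = C(26, 7) = 657800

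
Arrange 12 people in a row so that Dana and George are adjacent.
Treat as block: (12-1)! × 2! = 39916800 × 2 = 79833600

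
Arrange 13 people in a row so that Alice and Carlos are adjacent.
Treat as block: (13-1)! × 2! = 479001600 × 2 = 958003200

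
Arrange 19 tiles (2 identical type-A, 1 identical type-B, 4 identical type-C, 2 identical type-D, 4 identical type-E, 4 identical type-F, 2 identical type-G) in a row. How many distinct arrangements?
19! / (2! × 1! × 4! × 2! × 4! × 4! × 2!) = 1099944846000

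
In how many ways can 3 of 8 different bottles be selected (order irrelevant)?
C(8,3) = 8!/(3!×5!) = 56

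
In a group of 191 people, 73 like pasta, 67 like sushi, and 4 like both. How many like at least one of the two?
|A∪B| = |A| + |B| - |A∩B| = 73 + 67 - 4 = 136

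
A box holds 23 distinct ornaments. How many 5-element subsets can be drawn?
C(23,5) = 23!/(5!×18!) = 33649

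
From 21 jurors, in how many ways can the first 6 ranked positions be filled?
P(21,6) = 21!/(21-6)! = 39070080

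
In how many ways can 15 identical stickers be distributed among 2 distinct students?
C(15+2-1, 2-1) = C(16, 1) = 16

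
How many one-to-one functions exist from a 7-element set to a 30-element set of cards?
P(30,7) = 30!/(30-7)! = 10260432000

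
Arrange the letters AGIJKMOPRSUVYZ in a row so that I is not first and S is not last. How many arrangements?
By inclusion-exclusion: 14! - 2×(14-1)! + (14-2)! = 87178291200 - 12454041600 + 479001600 = 75203251200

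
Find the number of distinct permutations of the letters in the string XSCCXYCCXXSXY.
13! / (5! × 2! × 2! × 4!) = 540540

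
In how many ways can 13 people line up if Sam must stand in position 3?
Fix one position: (13-1)! = 479001600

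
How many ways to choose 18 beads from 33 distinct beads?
C(33,18) = 33!/(18!×15!) = 1037158320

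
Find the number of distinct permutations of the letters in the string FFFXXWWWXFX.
11! / (3! × 4! × 4!) = 11550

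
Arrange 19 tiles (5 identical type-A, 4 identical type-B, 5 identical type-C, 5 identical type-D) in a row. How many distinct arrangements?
19! / (5! × 4! × 5! × 5!) = 2933186256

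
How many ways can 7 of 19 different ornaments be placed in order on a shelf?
P(19,7) = 19!/(19-7)! = 253955520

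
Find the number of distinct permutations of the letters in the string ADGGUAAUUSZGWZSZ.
16! / (3! × 2! × 3! × 3! × 1! × 1! × 3!) = 8072064000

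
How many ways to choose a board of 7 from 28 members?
C(28,7) = 28!/(7!×21!) = 1184040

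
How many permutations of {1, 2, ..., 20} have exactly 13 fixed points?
Choose the 13 fixed points C(20,13) = 77520, derange the rest: !7 = Σ_{j=0}^{7} (-1)^j·7!/j! = 5040 - 5040 + 2520 - 840 + 210 - 42 + 7 - 1 = 1854. Product = 77520 × 1854 = 143722080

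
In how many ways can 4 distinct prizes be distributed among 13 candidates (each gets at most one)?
P(13,4) = 13!/(13-4)! = 17160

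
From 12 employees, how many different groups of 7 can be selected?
C(12,7) = 12!/(7!×5!) = 792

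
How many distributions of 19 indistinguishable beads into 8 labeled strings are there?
C(19+8-1, 8-1) = C(26, 7) = 657800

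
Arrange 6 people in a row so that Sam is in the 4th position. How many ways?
Fix one position: (6-1)! = 120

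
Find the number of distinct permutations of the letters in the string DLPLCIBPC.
9! / (1! × 1! × 2! × 1! × 2! × 2!) = 45360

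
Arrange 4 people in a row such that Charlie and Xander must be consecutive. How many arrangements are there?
Treat the 2 as one block: (4-2+1)! × 2! = 6 × 2 = 12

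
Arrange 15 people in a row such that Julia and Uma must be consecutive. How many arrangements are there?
Treat the 2 as one block: (15-2+1)! × 2! = 87178291200 × 2 = 174356582400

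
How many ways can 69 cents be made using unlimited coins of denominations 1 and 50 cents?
Coefficient of x^69 in 1/(1-x^1) · 1/(1-x^50). Use j coins of 50 for j = 0..⌊69/50⌋ = 1, the rest in 1s: 1 + 1 = 2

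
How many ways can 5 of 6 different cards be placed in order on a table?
P(6,5) = 6!/(6-5)! = 720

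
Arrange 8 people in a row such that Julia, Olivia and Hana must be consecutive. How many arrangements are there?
Treat the 3 as one block: (8-3+1)! × 3! = 720 × 6 = 4320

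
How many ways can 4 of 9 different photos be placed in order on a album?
P(9,4) = 9!/(9-4)! = 3024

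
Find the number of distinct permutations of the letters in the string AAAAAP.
6! / (5! × 1!) = 6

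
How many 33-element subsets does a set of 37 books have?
C(37,33) = 37!/(33!×4!) = 66045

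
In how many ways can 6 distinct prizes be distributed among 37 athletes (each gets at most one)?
P(37,6) = 37!/(37-6)! = 1673844480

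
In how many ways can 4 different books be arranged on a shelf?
4! = 24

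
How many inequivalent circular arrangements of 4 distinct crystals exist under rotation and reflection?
(4-1)!/2 = 6/2 = 3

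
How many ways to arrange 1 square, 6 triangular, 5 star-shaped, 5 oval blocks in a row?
17! / (1! × 6! × 5! × 5!) = 34306272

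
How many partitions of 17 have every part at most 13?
Let r_j(i) = number of partitions of i into parts ≤ j, for i = 0..17. r_1(i) = 1 for all i; r_j(i) = r_{j-1}(i) + r_j(i-j). Rows j = 2..13: ≤2: 1 1 2 2 3 3 4 4 5 5 6 6 7 7 8 8 9 9; ≤3: 1 1 2 3 4 5 7 8 10 12 14 16 19 21 24 27 30 33; ≤4: 1 1 2 3 5 6 9 11 15 18 23 27 34 39 47 54 64 72; ≤5: 1 1 2 3 5 7 10 13 18 23 30 37 47 57 70 84 101 119; ≤6: 1 1 2 3 5 7 11 14 20 26 35 44 58 71 90 110 136 163; ≤7: 1 1 2 3 5 7 11 15 21 28 38 49 65 82 105 131 164 201; ≤8: 1 1 2 3 5 7 11 15 22 29 40 52 70 89 116 146 186 230; ≤9: 1 1 2 3 5 7 11 15 22 30 41 54 73 94 123 157 201 252; ≤10: 1 1 2 3 5 7 11 15 22 30 42 55 75 97 128 164 212 267; ≤11: 1 1 2 3 5 7 11 15 22 30 42 56 76 99 131 169 219 278; ≤12: 1 1 2 3 5 7 11 15 22 30 42 56 77 100 133 172 224 285; ≤13: 1 1 2 3 5 7 11 15 22 30 42 56 77 101 134 174 227 290. r_13(17) = 290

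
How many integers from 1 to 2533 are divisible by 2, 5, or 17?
⌊2533/2⌋+⌊2533/5⌋+⌊2533/17⌋ - ⌊2533/10⌋-⌊2533/34⌋-⌊2533/85⌋ + ⌊2533/170⌋ = 1266+506+149 - 253-74-29 + 14 = 1579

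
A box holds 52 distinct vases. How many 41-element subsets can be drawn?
C(52,41) = 52!/(41!×11!) = 60403728840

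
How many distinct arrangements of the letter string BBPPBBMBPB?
10! / (1! × 3! × 6!) = 840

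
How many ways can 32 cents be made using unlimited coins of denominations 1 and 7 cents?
Coefficient of x^32 in 1/(1-x^1) · 1/(1-x^7). Use j coins of 7 for j = 0..⌊32/7⌋ = 4, the rest in 1s: 4 + 1 = 5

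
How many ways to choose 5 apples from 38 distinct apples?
C(38,5) = 38!/(5!×33!) = 501942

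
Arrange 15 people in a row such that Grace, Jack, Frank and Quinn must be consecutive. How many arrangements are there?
Treat the 4 as one block: (15-4+1)! × 4! = 479001600 × 24 = 11496038400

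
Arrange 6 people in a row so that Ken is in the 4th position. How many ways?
Fix one position: (6-1)! = 120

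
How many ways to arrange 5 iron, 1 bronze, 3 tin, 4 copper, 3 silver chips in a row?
16! / (5! × 1! × 3! × 4! × 3!) = 201801600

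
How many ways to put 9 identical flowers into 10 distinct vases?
C(9+10-1, 10-1) = C(18, 9) = 48620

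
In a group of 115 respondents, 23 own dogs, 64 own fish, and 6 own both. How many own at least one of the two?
|A∪B| = |A| + |B| - |A∩B| = 23 + 64 - 6 = 81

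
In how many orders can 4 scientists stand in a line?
4! = 24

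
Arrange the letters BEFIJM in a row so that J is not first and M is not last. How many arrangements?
By inclusion-exclusion: 6! - 2×(6-1)! + (6-2)! = 720 - 240 + 24 = 504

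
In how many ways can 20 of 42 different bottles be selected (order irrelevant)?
C(42,20) = 42!/(20!×22!) = 513791607420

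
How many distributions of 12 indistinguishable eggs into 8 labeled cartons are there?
C(12+8-1, 8-1) = C(19, 7) = 50388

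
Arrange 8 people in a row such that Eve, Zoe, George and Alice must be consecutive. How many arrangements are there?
Treat the 4 as one block: (8-4+1)! × 4! = 120 × 24 = 2880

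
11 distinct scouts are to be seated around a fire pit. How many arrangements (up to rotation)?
Circular: fix one position, arrange the rest. (11-1)! = 3628800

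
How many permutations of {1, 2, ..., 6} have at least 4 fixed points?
Exactly j fixed points: C(6,j)·!(6-j); sum over j ≥ 4 (derangement numbers via !m = (m-1)·(!(m-1) + !(m-2)): !0..!2 = 1, 0, 1). Σ_{j=4}^{6} C(6,j)·!(6-j) = C(6,4)·!2 + C(6,5)·!1 + C(6,6)·!0 = 15·1 + 6·0 + 1·1 = 16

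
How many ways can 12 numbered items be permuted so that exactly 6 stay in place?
Choose the 6 fixed points C(12,6) = 924, derange the rest: !6 = Σ_{j=0}^{6} (-1)^j·6!/j! = 720 - 720 + 360 - 120 + 30 - 6 + 1 = 265. Product = 924 × 265 = 244860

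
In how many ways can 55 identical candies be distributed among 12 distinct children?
C(55+12-1, 12-1) = C(66, 11) = 1074082795968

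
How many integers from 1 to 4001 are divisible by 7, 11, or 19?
⌊4001/7⌋+⌊4001/11⌋+⌊4001/19⌋ - ⌊4001/77⌋-⌊4001/133⌋-⌊4001/209⌋ + ⌊4001/1463⌋ = 571+363+210 - 51-30-19 + 2 = 1046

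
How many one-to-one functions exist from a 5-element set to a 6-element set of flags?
P(6,5) = 6!/(6-5)! = 720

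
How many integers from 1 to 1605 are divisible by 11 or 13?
⌊1605/11⌋ + ⌊1605/13⌋ - ⌊1605/143⌋ = 145 + 123 - 11 = 257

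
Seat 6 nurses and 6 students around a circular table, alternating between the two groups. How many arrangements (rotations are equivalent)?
Fix one of the nurses: (6-1)! ways for the remaining nurses, × 6! ways for the students = 120 × 720 = 86400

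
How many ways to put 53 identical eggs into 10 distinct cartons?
C(53+10-1, 10-1) = C(62, 9) = 20286591270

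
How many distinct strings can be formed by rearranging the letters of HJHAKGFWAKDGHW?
14! / (2! × 2! × 1! × 3! × 1! × 2! × 1! × 2!) = 908107200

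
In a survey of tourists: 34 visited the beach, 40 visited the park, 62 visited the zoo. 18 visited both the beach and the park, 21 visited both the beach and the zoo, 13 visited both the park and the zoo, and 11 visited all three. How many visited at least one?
|A∪B∪C| = 34+40+62-18-21-13+11 = 95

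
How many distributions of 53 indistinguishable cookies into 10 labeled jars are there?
C(53+10-1, 10-1) = C(62, 9) = 20286591270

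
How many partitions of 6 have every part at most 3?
Let r_j(i) = number of partitions of i into parts ≤ j, for i = 0..6. r_1(i) = 1 for all i; r_j(i) = r_{j-1}(i) + r_j(i-j). Rows j = 2..3: ≤2: 1 1 2 2 3 3 4; ≤3: 1 1 2 3 4 5 7. r_3(6) = 7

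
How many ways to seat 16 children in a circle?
Circular: fix one position, arrange the rest. (16-1)! = 1307674368000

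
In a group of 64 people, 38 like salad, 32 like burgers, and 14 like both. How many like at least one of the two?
|A∪B| = |A| + |B| - |A∩B| = 38 + 32 - 14 = 56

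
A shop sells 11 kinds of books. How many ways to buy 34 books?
C(34+11-1, 11-1) = C(44, 10) = 2481256778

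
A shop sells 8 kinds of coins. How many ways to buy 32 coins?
C(32+8-1, 8-1) = C(39, 7) = 15380937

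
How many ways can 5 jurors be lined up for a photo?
5! = 120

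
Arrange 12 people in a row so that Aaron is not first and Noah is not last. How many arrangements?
By inclusion-exclusion: 12! - 2×(12-1)! + (12-2)! = 479001600 - 79833600 + 3628800 = 402796800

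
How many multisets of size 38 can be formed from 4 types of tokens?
C(38+4-1, 4-1) = C(41, 3) = 10660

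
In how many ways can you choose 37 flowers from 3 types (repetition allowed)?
C(37+3-1, 3-1) = C(39, 2) = 741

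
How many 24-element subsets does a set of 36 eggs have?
C(36,24) = 36!/(24!×12!) = 1251677700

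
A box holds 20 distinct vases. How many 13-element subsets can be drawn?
C(20,13) = 20!/(13!×7!) = 77520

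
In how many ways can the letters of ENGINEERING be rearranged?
11! / (3! × 3! × 2! × 2! × 1!) = 277200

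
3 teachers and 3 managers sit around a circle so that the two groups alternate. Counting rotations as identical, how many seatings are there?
Fix one of the teachers: (3-1)! ways for the remaining teachers, × 3! ways for the managers = 2 × 6 = 12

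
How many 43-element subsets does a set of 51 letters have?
C(51,43) = 51!/(43!×8!) = 636763050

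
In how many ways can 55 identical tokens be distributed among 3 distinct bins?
C(55+3-1, 3-1) = C(57, 2) = 1596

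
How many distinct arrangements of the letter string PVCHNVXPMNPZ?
12! / (1! × 1! × 2! × 2! × 1! × 1! × 1! × 3!) = 19958400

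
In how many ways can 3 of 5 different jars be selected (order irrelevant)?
C(5,3) = 5!/(3!×2!) = 10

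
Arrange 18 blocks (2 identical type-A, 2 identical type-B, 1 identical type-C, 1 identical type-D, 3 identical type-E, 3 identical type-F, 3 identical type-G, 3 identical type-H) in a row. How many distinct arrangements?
18! / (2! × 2! × 1! × 1! × 3! × 3! × 3! × 3!) = 1235025792000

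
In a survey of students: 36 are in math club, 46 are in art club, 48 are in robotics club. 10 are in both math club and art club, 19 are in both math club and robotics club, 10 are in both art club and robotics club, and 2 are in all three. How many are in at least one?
|A∪B∪C| = 36+46+48-10-19-10+2 = 93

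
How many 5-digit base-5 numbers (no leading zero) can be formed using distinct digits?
First digit: 4 choices (nonzero). Then descending: 4 × 4 × 3 × 2 × 1 = 96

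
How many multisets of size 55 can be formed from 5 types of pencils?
C(55+5-1, 5-1) = C(59, 4) = 455126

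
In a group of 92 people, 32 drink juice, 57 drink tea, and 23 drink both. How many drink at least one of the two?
|A∪B| = |A| + |B| - |A∩B| = 32 + 57 - 23 = 66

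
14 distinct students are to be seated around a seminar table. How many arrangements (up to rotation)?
Circular: fix one position, arrange the rest. (14-1)! = 6227020800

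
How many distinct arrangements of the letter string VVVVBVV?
7! / (1! × 6!) = 7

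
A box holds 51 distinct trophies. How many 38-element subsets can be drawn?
C(51,38) = 51!/(38!×13!) = 476260169700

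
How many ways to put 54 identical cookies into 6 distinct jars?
C(54+6-1, 6-1) = C(59, 5) = 5006386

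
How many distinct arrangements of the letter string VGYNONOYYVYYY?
13! / (2! × 6! × 1! × 2! × 2!) = 1081080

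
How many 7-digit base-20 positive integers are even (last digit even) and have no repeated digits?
Last∈{0,2,4,6,8,10,12,14,16,18}. Last=0: 19535040. Last nonzero: 9×18×P(18,5) = 166561920. Total = 186096960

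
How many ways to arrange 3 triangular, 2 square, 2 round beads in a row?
7! / (3! × 2! × 2!) = 210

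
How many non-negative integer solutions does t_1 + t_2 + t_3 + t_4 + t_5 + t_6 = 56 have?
C(56+6-1, 6-1) = C(61, 5) = 5949147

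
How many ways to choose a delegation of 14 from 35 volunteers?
C(35,14) = 35!/(14!×21!) = 2319959400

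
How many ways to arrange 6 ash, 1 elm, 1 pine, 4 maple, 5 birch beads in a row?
17! / (6! × 1! × 1! × 4! × 5!) = 171531360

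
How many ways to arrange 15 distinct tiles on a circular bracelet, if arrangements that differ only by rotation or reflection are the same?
(15-1)!/2 = 87178291200/2 = 43589145600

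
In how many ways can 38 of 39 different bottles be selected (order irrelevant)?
C(39,38) = 39!/(38!×1!) = 39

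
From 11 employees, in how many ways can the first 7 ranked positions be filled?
P(11,7) = 11!/(11-7)! = 1663200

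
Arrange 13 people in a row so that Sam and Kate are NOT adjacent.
Total - adjacent = 13! - (13-1)!×2 = 6227020800 - 958003200 = 5269017600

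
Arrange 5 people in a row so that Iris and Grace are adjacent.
Treat as block: (5-1)! × 2! = 24 × 2 = 48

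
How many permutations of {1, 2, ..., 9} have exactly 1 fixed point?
Choose the 1 fixed point C(9,1) = 9, derange the rest: !8 = Σ_{j=0}^{8} (-1)^j·8!/j! = 40320 - 40320 + 20160 - 6720 + 1680 - 336 + 56 - 8 + 1 = 14833. Product = 9 × 14833 = 133497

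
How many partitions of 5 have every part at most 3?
Let r_j(i) = number of partitions of i into parts ≤ j, for i = 0..5. r_1(i) = 1 for all i; r_j(i) = r_{j-1}(i) + r_j(i-j). Rows j = 2..3: ≤2: 1 1 2 2 3 3; ≤3: 1 1 2 3 4 5. r_3(5) = 5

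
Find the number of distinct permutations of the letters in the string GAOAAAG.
7! / (1! × 2! × 4!) = 105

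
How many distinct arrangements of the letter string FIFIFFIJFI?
10! / (4! × 1! × 5!) = 1260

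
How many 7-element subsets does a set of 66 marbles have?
C(66,7) = 66!/(7!×59!) = 778789440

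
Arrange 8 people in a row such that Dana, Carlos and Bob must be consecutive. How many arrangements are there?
Treat the 3 as one block: (8-3+1)! × 3! = 720 × 6 = 4320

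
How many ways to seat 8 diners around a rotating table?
Circular: fix one position, arrange the rest. (8-1)! = 5040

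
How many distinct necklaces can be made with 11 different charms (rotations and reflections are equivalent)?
(11-1)!/2 = 3628800/2 = 1814400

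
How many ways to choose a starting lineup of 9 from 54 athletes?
C(54,9) = 54!/(9!×45!) = 5317936260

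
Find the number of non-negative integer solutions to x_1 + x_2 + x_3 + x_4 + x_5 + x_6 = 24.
C(24+6-1, 6-1) = C(29, 5) = 118755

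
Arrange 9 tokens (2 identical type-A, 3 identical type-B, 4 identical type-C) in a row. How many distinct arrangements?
9! / (2! × 3! × 4!) = 1260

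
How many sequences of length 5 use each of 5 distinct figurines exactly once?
5! = 120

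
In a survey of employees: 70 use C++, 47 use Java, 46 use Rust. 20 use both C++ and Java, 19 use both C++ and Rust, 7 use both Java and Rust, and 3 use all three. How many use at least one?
|A∪B∪C| = 70+47+46-20-19-7+3 = 120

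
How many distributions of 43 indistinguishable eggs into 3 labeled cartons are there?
C(43+3-1, 3-1) = C(45, 2) = 990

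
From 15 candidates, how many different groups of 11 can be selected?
C(15,11) = 15!/(11!×4!) = 1365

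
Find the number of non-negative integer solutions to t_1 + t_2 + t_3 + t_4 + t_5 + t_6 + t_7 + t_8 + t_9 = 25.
C(25+9-1, 9-1) = C(33, 8) = 13884156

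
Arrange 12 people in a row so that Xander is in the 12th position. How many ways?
Fix one position: (12-1)! = 39916800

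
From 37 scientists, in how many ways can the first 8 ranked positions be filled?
P(37,8) = 37!/(37-8)! = 1556675366400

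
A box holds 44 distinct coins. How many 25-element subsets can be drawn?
C(44,25) = 44!/(25!×19!) = 1408831480056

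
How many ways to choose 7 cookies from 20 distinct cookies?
C(20,7) = 20!/(7!×13!) = 77520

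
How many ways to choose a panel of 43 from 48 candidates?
C(48,43) = 48!/(43!×5!) = 1712304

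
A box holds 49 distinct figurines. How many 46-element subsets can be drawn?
C(49,46) = 49!/(46!×3!) = 18424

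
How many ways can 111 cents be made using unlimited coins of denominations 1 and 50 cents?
Coefficient of x^111 in 1/(1-x^1) · 1/(1-x^50). Use j coins of 50 for j = 0..⌊111/50⌋ = 2, the rest in 1s: 2 + 1 = 3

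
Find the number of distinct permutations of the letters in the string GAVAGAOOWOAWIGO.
15! / (1! × 3! × 1! × 2! × 4! × 4!) = 189189000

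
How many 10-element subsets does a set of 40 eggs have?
C(40,10) = 40!/(10!×30!) = 847660528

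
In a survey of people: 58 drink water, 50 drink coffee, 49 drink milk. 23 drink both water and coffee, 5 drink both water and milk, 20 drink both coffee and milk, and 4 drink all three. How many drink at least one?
|A∪B∪C| = 58+50+49-23-5-20+4 = 113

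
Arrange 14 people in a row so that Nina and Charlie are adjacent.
Treat as block: (14-1)! × 2! = 6227020800 × 2 = 12454041600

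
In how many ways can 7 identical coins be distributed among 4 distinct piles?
C(7+4-1, 4-1) = C(10, 3) = 120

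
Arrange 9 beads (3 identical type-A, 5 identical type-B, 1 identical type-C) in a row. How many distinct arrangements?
9! / (3! × 5! × 1!) = 504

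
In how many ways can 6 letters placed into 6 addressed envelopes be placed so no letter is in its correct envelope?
!6 = Σ_{j=0}^{6} (-1)^j·6!/j! = 720 - 720 + 360 - 120 + 30 - 6 + 1 = 265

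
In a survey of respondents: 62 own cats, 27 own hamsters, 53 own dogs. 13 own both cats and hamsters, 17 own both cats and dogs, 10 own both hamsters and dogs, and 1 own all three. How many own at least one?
|A∪B∪C| = 62+27+53-13-17-10+1 = 103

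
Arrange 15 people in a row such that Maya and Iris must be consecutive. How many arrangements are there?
Treat the 2 as one block: (15-2+1)! × 2! = 87178291200 × 2 = 174356582400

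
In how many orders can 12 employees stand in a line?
12! = 479001600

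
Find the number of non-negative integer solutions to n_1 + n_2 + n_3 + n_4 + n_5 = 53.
C(53+5-1, 5-1) = C(57, 4) = 395010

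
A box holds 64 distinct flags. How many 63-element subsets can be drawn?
C(64,63) = 64!/(63!×1!) = 64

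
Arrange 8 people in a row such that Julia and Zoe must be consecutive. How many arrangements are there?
Treat the 2 as one block: (8-2+1)! × 2! = 5040 × 2 = 10080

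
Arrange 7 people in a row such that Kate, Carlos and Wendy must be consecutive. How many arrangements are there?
Treat the 3 as one block: (7-3+1)! × 3! = 120 × 6 = 720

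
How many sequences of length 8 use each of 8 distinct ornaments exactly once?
8! = 40320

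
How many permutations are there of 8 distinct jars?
8! = 40320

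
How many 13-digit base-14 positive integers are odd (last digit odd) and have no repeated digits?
Last∈{1,3,5,7,9,11,13}. Last=0: 0. Last nonzero: 7×12×P(12,11) = 40236134400. Total = 40236134400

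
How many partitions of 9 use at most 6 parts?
By conjugation, equals partitions of 9 into parts ≤ 6. Let r_j(i) = number of partitions of i into parts ≤ j, for i = 0..9. r_1(i) = 1 for all i; r_j(i) = r_{j-1}(i) + r_j(i-j). Rows j = 2..6: ≤2: 1 1 2 2 3 3 4 4 5 5; ≤3: 1 1 2 3 4 5 7 8 10 12; ≤4: 1 1 2 3 5 6 9 11 15 18; ≤5: 1 1 2 3 5 7 10 13 18 23; ≤6: 1 1 2 3 5 7 11 14 20 26. r_6(9) = 26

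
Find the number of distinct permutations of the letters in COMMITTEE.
9! / (1! × 1! × 2! × 1! × 2! × 2!) = 45360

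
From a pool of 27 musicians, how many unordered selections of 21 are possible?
C(27,21) = 27!/(21!×6!) = 296010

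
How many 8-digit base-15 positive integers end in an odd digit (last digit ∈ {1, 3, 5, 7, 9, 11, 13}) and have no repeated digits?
Last∈{1,3,5,7,9,11,13}. Last=0: 0. Last nonzero: 7×13×P(13,6) = 112432320. Total = 112432320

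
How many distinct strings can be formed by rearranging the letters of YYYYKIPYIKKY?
12! / (1! × 6! × 2! × 3!) = 55440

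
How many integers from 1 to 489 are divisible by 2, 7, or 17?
⌊489/2⌋+⌊489/7⌋+⌊489/17⌋ - ⌊489/14⌋-⌊489/34⌋-⌊489/119⌋ + ⌊489/238⌋ = 244+69+28 - 34-14-4 + 2 = 291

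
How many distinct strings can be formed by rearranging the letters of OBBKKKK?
7! / (4! × 1! × 2!) = 105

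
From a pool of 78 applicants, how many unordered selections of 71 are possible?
C(78,71) = 78!/(71!×7!) = 2641902120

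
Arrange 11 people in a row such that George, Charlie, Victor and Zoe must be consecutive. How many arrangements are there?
Treat the 4 as one block: (11-4+1)! × 4! = 40320 × 24 = 967680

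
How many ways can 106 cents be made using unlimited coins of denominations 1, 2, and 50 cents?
Coefficient of x^106 in 1/(1-x^1) · 1/(1-x^2) · 1/(1-x^50). Case on j = number of 50-cent coins (j = 0..2); remainder r = 106 - 50j is made from {1,2} in ⌊r/2⌋+1 ways. r = 106, 56, 6 → 54 + 29 + 4 = 87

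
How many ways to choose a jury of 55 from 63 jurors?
C(63,55) = 63!/(55!×8!) = 3872894697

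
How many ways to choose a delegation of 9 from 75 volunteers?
C(75,9) = 75!/(9!×66!) = 125595622175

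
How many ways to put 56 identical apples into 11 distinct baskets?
C(56+11-1, 11-1) = C(66, 10) = 210980549208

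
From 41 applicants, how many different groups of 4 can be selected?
C(41,4) = 41!/(4!×37!) = 101270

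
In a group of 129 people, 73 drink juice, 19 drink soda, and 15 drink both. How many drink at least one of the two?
|A∪B| = |A| + |B| - |A∩B| = 73 + 19 - 15 = 77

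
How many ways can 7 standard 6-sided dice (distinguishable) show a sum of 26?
Coefficient of x^26 in (x + x² + ... + x^6)^7. By inclusion-exclusion on dice exceeding 6: Σ_j (-1)^j C(7,j)·C(26-1-6j, 6) = C(7,0)·C(25,6) - C(7,1)·C(19,6) + C(7,2)·C(13,6) - C(7,3)·C(7,6) = 1·177100 - 7·27132 + 21·1716 - 35·7 = 22967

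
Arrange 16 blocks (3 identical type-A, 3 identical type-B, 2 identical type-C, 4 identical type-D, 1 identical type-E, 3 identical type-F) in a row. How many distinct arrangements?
16! / (3! × 3! × 2! × 4! × 1! × 3!) = 2018016000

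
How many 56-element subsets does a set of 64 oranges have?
C(64,56) = 64!/(56!×8!) = 4426165368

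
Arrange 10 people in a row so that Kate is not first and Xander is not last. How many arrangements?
By inclusion-exclusion: 10! - 2×(10-1)! + (10-2)! = 3628800 - 725760 + 40320 = 2943360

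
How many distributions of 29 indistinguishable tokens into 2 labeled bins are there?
C(29+2-1, 2-1) = C(30, 1) = 30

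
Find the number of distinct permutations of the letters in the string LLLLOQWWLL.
10! / (1! × 2! × 1! × 6!) = 2520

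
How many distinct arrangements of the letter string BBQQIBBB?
8! / (1! × 5! × 2!) = 168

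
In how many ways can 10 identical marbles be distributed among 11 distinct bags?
C(10+11-1, 11-1) = C(20, 10) = 184756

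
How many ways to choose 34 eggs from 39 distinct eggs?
C(39,34) = 39!/(34!×5!) = 575757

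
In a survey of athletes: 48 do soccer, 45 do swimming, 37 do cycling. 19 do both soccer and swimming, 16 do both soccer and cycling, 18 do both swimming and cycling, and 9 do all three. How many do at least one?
|A∪B∪C| = 48+45+37-19-16-18+9 = 86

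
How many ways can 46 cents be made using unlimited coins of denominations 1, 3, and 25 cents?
Coefficient of x^46 in 1/(1-x^1) · 1/(1-x^3) · 1/(1-x^25). Case on j = number of 25-cent coins (j = 0..1); remainder r = 46 - 25j is made from {1,3} in ⌊r/3⌋+1 ways. r = 46, 21 → 16 + 8 = 24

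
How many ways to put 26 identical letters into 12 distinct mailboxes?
C(26+12-1, 12-1) = C(37, 11) = 854992152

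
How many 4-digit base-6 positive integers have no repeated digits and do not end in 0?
Last digit: 5 nonzero choices. First digit: 4 (nonzero, ≠last). Middle 2: P(4,2) = 12. Total = 240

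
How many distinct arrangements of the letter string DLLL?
4! / (3! × 1!) = 4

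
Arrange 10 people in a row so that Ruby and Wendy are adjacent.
Treat as block: (10-1)! × 2! = 362880 × 2 = 725760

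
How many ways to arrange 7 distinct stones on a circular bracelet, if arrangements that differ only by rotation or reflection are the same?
(7-1)!/2 = 720/2 = 360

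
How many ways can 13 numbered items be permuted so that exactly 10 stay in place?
Choose the 10 fixed points C(13,10) = 286, derange the rest: !3 = Σ_{j=0}^{3} (-1)^j·3!/j! = 6 - 6 + 3 - 1 = 2. Product = 286 × 2 = 572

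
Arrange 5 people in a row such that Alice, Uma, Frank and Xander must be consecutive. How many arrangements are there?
Treat the 4 as one block: (5-4+1)! × 4! = 2 × 24 = 48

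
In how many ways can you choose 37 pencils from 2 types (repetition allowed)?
C(37+2-1, 2-1) = C(38, 1) = 38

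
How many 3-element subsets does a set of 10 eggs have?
C(10,3) = 10!/(3!×7!) = 120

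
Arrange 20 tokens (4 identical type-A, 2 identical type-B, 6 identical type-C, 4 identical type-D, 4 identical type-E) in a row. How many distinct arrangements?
20! / (4! × 2! × 6! × 4! × 4!) = 122216094000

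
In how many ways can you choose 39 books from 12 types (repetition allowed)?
C(39+12-1, 12-1) = C(50, 11) = 37353738800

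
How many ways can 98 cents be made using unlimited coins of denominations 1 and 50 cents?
Coefficient of x^98 in 1/(1-x^1) · 1/(1-x^50). Use j coins of 50 for j = 0..⌊98/50⌋ = 1, the rest in 1s: 1 + 1 = 2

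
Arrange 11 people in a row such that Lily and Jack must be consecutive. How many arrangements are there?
Treat the 2 as one block: (11-2+1)! × 2! = 3628800 × 2 = 7257600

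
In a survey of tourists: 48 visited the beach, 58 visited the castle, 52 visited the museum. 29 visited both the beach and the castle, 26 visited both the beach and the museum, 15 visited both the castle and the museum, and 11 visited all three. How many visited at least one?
|A∪B∪C| = 48+58+52-29-26-15+11 = 99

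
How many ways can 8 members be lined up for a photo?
8! = 40320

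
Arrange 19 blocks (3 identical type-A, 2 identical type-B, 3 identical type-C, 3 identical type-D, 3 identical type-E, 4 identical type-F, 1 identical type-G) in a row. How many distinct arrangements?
19! / (3! × 2! × 3! × 3! × 3! × 4! × 1!) = 1955457504000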